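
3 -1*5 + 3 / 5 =-7 / 5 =-1.40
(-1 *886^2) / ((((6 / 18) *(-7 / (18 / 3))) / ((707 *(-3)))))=-4281368184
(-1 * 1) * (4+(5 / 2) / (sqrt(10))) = -4 - sqrt(10) / 4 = -4.79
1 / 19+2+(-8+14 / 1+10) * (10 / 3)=3157 / 57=55.39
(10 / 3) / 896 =5 / 1344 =0.00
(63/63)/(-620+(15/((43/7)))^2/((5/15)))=-1849/1113305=-0.00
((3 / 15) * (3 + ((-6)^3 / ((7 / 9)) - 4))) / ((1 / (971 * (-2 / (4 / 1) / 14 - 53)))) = 562643037 / 196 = 2870627.74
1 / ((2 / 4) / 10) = 20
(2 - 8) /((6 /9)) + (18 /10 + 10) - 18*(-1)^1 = 104 /5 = 20.80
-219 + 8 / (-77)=-16871 / 77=-219.10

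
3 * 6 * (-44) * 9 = -7128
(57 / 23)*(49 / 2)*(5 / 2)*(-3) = -41895 / 92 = -455.38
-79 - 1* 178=-257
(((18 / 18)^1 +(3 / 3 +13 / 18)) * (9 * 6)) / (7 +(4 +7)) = 49 / 6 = 8.17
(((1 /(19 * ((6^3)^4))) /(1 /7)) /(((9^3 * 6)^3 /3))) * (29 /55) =0.00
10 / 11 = 0.91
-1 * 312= -312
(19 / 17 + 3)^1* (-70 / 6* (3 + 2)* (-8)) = 98000 / 51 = 1921.57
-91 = -91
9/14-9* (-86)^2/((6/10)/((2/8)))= -388281/14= -27734.36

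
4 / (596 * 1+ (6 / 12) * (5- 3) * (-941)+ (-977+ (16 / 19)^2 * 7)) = -722 / 237725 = -0.00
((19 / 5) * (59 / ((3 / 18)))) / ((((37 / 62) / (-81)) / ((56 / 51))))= -630522144 / 3145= -200483.99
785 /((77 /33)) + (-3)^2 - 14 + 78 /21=2346 /7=335.14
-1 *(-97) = 97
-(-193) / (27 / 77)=550.41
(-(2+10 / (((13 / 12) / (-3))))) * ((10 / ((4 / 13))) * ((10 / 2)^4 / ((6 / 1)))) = 86979.17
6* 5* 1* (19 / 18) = 95 / 3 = 31.67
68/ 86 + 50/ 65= 872/ 559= 1.56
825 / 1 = 825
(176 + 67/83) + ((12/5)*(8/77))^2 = 2175966803/12302675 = 176.87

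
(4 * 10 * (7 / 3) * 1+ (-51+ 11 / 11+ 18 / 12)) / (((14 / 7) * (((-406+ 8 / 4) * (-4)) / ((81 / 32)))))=7263 / 206848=0.04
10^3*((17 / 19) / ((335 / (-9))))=-30600 / 1273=-24.04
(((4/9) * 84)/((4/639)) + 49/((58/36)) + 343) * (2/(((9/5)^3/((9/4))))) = 22973125/4698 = 4889.98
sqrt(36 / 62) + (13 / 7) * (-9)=-117 / 7 + 3 * sqrt(62) / 31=-15.95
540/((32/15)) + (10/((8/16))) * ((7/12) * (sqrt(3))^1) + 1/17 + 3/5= 35 * sqrt(3)/3 + 172573/680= 273.99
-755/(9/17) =-12835/9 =-1426.11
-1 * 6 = -6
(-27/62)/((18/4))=-0.10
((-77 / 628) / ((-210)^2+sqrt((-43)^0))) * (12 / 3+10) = -539 / 13847714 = -0.00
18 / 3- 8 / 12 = 16 / 3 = 5.33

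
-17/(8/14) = -29.75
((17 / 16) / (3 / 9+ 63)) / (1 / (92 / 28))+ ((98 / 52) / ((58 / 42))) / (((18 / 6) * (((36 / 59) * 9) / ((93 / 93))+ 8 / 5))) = 500433683 / 4195798880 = 0.12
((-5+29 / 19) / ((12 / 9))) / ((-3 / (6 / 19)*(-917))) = -99 / 331037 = -0.00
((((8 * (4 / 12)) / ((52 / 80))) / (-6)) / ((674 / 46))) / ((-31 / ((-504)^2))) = 382.39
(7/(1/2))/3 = 14/3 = 4.67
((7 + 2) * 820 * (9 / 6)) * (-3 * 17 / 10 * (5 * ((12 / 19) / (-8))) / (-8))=-846855 / 304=-2785.71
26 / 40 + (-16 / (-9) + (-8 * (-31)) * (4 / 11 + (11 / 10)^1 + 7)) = 4160791 / 1980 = 2101.41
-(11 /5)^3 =-1331 /125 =-10.65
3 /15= 0.20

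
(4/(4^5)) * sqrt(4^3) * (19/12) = 19/384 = 0.05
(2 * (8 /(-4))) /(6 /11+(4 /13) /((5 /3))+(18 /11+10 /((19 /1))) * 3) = -27170 /49029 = -0.55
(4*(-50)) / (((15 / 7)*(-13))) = 280 / 39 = 7.18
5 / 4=1.25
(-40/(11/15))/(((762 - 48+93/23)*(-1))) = 920/12111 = 0.08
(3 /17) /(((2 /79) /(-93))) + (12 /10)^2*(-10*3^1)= -117549 /170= -691.46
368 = 368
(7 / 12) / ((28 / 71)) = 71 / 48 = 1.48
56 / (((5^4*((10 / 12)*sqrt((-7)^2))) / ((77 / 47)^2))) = 284592 / 6903125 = 0.04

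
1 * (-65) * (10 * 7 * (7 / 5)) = -6370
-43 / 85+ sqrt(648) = -43 / 85+ 18*sqrt(2) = 24.95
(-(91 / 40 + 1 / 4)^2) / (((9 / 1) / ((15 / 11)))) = -10201 / 10560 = -0.97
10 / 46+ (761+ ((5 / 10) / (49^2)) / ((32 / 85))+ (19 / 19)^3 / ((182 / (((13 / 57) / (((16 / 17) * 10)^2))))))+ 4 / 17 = 2086204992149857 / 2739767654400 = 761.45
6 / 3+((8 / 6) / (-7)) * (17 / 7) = 226 / 147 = 1.54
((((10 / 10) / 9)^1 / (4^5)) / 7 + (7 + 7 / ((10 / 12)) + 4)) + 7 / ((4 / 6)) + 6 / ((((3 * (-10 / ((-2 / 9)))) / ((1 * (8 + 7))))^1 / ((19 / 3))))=1222941 / 35840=34.12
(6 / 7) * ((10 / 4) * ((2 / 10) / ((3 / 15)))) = 15 / 7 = 2.14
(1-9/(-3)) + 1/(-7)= 27/7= 3.86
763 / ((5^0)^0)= 763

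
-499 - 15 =-514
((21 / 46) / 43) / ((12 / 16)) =14 / 989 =0.01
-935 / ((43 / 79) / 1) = -73865 / 43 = -1717.79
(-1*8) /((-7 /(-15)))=-120 /7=-17.14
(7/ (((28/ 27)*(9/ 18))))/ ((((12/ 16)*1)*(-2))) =-9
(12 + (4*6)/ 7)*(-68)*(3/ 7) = -22032/ 49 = -449.63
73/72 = 1.01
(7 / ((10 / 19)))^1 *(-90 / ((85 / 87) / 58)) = -6040062 / 85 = -71059.55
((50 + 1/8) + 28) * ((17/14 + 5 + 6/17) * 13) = 6669.84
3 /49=0.06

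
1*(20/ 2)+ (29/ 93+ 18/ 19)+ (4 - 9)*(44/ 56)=181345/ 24738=7.33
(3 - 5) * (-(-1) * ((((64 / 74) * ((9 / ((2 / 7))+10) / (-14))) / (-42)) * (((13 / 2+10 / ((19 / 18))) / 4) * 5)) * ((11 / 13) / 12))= -2770955 / 16121196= -0.17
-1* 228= -228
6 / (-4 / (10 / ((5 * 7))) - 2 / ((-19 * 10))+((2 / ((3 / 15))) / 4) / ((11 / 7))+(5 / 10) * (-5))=-0.40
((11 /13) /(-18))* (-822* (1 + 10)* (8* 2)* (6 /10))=265232 /65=4080.49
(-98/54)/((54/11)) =-539/1458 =-0.37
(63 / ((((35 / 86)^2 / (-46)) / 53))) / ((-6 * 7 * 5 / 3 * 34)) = 40570758 / 104125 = 389.64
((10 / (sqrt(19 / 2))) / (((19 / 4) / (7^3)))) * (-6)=-82320 * sqrt(38) / 361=-1405.69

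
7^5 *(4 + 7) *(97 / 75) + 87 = 17939594 / 75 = 239194.59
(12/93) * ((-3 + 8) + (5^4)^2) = 1562520/31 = 50403.87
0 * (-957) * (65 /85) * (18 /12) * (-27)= 0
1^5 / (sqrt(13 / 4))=2 * sqrt(13) / 13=0.55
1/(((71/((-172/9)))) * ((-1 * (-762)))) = -86/243459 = -0.00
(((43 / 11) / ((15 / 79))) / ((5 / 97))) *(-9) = -988527 / 275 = -3594.64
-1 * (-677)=677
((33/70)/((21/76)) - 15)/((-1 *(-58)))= -3257/14210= -0.23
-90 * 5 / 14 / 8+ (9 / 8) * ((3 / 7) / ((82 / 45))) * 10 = -225 / 164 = -1.37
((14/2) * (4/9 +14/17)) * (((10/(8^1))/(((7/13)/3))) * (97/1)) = 611585/102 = 5995.93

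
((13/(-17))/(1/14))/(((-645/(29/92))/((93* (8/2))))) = 163618/84065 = 1.95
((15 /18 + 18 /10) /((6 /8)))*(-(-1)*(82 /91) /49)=12956 /200655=0.06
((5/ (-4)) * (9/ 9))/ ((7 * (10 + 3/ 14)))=-5/ 286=-0.02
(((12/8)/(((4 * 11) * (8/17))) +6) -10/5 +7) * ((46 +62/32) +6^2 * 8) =3719.65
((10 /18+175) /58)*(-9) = -790 /29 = -27.24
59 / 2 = 29.50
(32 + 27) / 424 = 59 / 424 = 0.14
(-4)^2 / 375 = 16 / 375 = 0.04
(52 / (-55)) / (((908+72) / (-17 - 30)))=611 / 13475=0.05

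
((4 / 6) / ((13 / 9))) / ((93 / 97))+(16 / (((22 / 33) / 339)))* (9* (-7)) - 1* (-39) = -206548993 / 403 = -512528.52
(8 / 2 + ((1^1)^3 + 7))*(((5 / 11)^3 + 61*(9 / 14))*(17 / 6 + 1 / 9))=38820857 / 27951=1388.89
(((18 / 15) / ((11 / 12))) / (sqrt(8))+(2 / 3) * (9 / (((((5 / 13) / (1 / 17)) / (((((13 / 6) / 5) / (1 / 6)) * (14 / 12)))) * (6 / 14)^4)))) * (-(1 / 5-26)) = 2322 * sqrt(2) / 275+122136469 / 57375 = 2140.68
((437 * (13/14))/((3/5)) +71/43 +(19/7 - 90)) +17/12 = 592.09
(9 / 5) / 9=1 / 5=0.20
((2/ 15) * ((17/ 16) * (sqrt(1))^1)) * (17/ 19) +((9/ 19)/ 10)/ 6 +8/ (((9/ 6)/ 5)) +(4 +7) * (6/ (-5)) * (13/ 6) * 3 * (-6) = 541.60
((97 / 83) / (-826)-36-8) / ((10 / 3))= -9049947 / 685580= -13.20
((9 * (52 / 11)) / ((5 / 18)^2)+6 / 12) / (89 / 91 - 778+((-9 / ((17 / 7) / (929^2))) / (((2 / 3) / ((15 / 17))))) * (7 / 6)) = -15965544322 / 142890609171475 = -0.00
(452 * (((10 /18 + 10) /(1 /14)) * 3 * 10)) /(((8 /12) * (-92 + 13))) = -38048.10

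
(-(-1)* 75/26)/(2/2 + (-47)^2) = 15/11492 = 0.00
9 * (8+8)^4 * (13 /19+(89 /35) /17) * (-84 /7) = -66716172288 /11305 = -5901474.77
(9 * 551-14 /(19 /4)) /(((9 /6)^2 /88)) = 33146080 /171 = 193836.73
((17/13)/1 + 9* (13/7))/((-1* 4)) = -410/91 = -4.51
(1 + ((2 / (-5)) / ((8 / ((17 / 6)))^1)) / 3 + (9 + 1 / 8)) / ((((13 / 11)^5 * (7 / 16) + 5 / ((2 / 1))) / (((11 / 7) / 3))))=12854446616 / 8543830995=1.50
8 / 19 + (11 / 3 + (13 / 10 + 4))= 5351 / 570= 9.39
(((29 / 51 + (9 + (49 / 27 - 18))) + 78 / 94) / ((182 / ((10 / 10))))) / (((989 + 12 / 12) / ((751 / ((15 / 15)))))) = -6696667 / 277644510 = -0.02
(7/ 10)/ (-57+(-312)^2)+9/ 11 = 8755907/ 10701570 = 0.82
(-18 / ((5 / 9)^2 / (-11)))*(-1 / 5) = -16038 / 125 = -128.30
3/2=1.50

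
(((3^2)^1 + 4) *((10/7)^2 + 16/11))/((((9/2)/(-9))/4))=-195936/539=-363.52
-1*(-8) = 8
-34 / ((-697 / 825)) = 1650 / 41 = 40.24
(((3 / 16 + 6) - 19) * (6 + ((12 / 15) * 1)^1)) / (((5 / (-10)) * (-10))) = -697 / 40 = -17.42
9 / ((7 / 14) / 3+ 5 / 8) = 216 / 19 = 11.37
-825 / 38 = -21.71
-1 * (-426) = 426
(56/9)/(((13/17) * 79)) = 952/9243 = 0.10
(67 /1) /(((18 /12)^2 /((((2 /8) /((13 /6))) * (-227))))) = -30418 /39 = -779.95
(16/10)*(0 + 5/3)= 8/3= 2.67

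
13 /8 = 1.62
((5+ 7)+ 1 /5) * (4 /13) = 244 /65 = 3.75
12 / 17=0.71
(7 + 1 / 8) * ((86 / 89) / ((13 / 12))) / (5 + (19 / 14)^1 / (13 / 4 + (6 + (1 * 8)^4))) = 1.27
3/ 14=0.21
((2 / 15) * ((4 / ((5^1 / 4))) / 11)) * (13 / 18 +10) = 3088 / 7425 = 0.42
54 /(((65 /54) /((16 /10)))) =71.78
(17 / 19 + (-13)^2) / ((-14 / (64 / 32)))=-3228 / 133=-24.27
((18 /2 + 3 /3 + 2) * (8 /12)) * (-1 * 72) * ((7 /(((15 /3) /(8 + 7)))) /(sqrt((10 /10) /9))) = -36288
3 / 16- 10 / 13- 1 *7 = -1577 / 208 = -7.58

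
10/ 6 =1.67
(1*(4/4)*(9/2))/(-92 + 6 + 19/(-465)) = -4185/80018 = -0.05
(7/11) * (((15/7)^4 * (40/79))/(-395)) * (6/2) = -1215000/23547293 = -0.05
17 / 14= 1.21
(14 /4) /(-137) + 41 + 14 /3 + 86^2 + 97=6196763 /822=7538.64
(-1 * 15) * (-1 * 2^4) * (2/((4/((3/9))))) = 40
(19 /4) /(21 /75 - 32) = -475 /3172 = -0.15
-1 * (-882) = 882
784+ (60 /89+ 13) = 70993 /89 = 797.67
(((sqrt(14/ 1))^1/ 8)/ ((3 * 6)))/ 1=sqrt(14)/ 144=0.03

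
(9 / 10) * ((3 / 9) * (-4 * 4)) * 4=-96 / 5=-19.20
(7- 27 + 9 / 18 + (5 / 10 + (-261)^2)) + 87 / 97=6605981 / 97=68102.90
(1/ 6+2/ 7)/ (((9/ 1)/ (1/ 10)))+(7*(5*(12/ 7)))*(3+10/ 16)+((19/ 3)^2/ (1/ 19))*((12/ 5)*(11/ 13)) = 86740789/ 49140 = 1765.18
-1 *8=-8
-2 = -2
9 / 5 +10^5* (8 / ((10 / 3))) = 240001.80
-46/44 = -23/22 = -1.05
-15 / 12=-5 / 4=-1.25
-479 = -479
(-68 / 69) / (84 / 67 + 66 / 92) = -9112 / 18225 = -0.50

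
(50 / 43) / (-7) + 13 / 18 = 3013 / 5418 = 0.56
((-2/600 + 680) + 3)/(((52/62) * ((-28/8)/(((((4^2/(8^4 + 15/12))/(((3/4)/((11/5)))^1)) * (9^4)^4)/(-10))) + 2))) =407.17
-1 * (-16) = 16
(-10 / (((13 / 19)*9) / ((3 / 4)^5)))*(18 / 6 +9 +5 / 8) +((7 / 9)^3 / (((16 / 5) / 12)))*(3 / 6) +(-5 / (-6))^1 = -40755035 / 12939264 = -3.15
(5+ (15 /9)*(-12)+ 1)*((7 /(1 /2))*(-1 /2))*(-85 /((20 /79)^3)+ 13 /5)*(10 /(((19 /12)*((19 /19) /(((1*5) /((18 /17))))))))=-2326153333 /152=-15303640.35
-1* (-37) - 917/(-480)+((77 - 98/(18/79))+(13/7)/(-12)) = -3168703/10080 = -314.36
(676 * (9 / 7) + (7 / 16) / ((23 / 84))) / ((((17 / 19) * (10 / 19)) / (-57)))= -11538696789 / 109480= -105395.48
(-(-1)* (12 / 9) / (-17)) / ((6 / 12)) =-0.16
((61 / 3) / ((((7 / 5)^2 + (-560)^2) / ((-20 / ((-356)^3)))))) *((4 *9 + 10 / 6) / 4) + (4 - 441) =-1391210085323347847 / 3183547106005056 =-437.00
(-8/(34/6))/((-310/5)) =12/527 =0.02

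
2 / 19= 0.11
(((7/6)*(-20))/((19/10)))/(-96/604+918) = -52850/3949929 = -0.01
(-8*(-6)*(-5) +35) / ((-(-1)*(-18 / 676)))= 69290 / 9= 7698.89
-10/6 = -5/3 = -1.67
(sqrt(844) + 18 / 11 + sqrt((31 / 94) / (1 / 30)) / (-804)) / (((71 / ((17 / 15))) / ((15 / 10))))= -17*sqrt(21855) / 26829480 + 153 / 3905 + 17*sqrt(211) / 355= 0.73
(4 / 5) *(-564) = -2256 / 5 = -451.20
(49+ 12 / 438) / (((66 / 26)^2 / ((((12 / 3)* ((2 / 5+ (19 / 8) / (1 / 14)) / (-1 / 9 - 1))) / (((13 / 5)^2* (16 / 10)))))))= -12043335 / 141328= -85.22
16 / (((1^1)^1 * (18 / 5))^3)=250 / 729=0.34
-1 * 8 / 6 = -4 / 3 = -1.33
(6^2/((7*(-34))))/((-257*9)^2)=-2/70738479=-0.00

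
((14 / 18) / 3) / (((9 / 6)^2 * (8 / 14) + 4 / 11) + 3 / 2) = 1078 / 13095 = 0.08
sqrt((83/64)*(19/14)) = sqrt(22078)/112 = 1.33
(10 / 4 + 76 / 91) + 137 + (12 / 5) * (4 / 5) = 647261 / 4550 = 142.26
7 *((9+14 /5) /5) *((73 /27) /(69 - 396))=-30149 /220725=-0.14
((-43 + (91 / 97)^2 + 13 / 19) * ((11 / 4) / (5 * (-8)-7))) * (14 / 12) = 570377269 / 201653688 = 2.83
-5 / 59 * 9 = -45 / 59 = -0.76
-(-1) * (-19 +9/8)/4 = -143/32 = -4.47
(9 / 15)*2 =6 / 5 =1.20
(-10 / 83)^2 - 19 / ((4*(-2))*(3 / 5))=656855 / 165336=3.97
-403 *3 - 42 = -1251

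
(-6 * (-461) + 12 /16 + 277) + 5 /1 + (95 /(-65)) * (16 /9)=1425599 /468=3046.15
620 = 620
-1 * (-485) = 485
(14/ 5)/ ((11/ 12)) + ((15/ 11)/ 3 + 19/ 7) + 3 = 3551/ 385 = 9.22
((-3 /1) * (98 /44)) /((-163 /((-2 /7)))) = -0.01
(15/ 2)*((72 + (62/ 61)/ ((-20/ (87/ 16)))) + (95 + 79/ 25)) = 24870969/ 19520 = 1274.13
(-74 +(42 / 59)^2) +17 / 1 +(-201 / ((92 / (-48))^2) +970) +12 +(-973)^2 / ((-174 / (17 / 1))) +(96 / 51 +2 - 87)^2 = -7844734630388117 / 92599104414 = -84717.18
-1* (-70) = 70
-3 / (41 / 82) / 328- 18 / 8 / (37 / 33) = -3072 / 1517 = -2.03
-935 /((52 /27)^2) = -681615 /2704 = -252.08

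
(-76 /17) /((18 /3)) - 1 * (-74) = 3736 /51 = 73.25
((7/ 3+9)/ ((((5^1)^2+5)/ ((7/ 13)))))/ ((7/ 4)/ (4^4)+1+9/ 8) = 121856/ 1277055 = 0.10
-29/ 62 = -0.47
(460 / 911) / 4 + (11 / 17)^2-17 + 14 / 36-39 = -260959891 / 4739022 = -55.07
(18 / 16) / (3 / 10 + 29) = 45 / 1172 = 0.04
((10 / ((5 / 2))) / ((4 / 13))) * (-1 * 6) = -78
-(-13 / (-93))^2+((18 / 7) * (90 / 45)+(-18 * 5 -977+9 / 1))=-63744313 / 60543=-1052.88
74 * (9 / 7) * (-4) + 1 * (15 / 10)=-379.07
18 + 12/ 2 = 24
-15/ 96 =-5/ 32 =-0.16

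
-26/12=-13/6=-2.17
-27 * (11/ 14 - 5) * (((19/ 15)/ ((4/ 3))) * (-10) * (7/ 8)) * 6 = -90801/ 16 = -5675.06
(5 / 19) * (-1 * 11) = -55 / 19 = -2.89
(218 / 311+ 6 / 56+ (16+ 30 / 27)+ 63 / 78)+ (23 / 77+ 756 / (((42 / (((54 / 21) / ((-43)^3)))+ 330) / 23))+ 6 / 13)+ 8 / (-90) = 4230784522104757 / 218251904810940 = 19.38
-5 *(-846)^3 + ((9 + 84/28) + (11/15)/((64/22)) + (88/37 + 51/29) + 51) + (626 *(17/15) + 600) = 103951555232199/34336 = 3027480056.86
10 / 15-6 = -16 / 3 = -5.33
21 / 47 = 0.45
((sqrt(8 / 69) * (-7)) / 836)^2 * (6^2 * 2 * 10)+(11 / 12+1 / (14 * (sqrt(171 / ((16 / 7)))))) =2 * sqrt(133) / 2793+11121853 / 12055956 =0.93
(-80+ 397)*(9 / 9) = 317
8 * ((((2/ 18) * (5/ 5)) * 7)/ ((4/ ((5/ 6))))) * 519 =6055/ 9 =672.78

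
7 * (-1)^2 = 7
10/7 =1.43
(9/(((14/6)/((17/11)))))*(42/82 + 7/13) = 36720/5863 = 6.26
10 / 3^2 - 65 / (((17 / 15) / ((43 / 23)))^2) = -241845815 / 1375929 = -175.77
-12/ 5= -2.40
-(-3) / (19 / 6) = 0.95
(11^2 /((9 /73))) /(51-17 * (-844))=0.07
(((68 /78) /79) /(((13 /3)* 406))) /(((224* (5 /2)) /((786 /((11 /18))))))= 60129 /4173789620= 0.00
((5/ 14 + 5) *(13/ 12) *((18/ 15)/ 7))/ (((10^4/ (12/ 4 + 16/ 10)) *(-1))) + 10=10.00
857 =857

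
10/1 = 10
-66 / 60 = -11 / 10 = -1.10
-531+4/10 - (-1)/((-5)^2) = -13264/25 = -530.56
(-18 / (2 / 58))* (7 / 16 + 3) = -14355 / 8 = -1794.38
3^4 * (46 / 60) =62.10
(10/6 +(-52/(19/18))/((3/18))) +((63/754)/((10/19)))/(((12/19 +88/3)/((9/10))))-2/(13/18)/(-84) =-2157227948923/7340642400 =-293.87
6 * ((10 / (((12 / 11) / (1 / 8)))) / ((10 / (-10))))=-55 / 8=-6.88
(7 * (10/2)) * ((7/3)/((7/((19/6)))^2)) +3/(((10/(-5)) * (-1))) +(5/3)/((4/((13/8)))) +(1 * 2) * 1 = 18049/864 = 20.89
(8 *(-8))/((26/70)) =-2240/13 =-172.31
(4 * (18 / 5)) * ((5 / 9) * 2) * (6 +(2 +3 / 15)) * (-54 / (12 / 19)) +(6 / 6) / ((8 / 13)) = -448639 / 40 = -11215.98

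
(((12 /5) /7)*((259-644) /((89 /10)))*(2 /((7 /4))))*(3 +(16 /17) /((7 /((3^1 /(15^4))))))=-4241171264 /83404125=-50.85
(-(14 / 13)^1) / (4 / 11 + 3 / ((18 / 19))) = -924 / 3029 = -0.31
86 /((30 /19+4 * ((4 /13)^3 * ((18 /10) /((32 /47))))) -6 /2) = -17949490 /232299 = -77.27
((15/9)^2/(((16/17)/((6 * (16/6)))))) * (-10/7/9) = -4250/567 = -7.50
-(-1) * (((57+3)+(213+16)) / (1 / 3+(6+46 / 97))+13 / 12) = 1034941 / 23772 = 43.54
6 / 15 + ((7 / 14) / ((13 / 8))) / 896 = 5829 / 14560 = 0.40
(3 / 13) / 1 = 3 / 13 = 0.23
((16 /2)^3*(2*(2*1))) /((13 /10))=1575.38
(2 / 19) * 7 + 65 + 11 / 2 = 71.24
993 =993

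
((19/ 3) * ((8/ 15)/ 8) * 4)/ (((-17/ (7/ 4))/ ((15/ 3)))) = -133/ 153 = -0.87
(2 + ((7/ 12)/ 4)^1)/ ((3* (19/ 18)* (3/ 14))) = 721/ 228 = 3.16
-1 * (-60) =60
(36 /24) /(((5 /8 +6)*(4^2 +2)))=2 /159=0.01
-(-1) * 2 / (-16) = -1 / 8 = -0.12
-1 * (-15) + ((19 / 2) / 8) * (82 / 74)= 9659 / 592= 16.32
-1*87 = -87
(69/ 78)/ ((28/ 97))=2231/ 728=3.06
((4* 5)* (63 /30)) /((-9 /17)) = -238 /3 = -79.33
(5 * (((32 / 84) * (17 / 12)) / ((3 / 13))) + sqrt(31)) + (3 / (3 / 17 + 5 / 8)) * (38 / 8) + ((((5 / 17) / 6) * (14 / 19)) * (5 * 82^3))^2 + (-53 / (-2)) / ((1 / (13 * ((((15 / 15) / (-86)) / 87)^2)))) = sqrt(31) + 265111092611317870447683145 / 26737219457044488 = 9915432425.05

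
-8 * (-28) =224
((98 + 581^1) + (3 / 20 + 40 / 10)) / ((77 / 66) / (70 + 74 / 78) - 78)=-2908117 / 331970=-8.76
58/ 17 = 3.41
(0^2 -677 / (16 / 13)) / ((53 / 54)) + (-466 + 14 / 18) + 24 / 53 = -3912203 / 3816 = -1025.21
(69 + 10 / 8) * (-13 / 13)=-281 / 4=-70.25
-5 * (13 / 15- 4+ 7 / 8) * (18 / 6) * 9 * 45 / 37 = 109755 / 296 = 370.79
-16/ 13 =-1.23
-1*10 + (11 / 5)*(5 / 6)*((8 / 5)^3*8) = 18778 / 375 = 50.07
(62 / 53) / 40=31 / 1060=0.03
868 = 868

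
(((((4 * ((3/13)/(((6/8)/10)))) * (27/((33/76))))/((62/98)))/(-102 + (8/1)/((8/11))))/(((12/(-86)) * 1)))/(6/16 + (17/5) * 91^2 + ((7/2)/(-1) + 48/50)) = 1098048000/324488555963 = 0.00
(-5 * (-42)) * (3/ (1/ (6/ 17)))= 3780/ 17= 222.35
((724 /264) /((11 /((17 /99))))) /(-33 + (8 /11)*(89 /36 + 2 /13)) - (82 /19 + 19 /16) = -24305935039 /4415514576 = -5.50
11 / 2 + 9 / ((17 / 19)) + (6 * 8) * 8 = 13585 / 34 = 399.56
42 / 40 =21 / 20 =1.05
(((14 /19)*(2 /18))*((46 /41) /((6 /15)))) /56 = 0.00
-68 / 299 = -0.23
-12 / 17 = -0.71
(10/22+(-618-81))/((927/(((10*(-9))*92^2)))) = 574028.03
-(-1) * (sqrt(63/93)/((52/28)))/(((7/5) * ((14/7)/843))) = 4215 * sqrt(651)/806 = 133.43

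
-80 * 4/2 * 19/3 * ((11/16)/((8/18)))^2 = -310365/128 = -2424.73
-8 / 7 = -1.14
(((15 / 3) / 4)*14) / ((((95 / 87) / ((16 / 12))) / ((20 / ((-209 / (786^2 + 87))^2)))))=3735273004.06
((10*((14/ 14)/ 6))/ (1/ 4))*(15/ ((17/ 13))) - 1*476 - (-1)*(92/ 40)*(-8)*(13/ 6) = -112046/ 255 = -439.40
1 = 1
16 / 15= 1.07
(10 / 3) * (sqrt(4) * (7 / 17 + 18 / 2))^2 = 1024000 / 867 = 1181.08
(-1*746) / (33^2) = -746 / 1089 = -0.69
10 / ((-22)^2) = 5 / 242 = 0.02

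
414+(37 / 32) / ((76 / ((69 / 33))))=11076179 / 26752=414.03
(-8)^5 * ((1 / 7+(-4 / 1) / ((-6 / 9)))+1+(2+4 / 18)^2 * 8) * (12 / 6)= -1733427200 / 567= -3057190.83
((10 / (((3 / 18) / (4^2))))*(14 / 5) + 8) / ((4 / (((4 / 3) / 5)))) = 2696 / 15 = 179.73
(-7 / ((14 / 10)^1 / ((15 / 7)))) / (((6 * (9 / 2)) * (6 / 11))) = -0.73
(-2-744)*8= -5968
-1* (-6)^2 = -36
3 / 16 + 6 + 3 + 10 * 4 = 787 / 16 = 49.19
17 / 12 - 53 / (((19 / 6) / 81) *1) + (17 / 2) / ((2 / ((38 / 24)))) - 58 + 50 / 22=-14077561 / 10032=-1403.27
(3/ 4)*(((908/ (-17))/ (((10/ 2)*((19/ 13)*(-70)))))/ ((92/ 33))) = 292149/ 10400600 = 0.03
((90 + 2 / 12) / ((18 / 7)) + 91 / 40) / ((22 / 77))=282289 / 2160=130.69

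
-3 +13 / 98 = -2.87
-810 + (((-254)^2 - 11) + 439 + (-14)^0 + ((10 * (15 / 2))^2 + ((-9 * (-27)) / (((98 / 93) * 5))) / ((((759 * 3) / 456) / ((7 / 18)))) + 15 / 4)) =69767.34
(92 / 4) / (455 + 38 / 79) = 0.05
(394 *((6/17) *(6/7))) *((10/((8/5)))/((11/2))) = 177300/1309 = 135.45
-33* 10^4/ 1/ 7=-330000/ 7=-47142.86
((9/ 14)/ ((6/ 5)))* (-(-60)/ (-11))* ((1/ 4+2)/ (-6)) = 675/ 616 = 1.10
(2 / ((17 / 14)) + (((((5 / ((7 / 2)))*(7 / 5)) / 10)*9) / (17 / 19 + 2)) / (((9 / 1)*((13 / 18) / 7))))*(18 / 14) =2.98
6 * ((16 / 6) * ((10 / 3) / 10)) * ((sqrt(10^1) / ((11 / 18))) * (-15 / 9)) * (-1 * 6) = 960 * sqrt(10) / 11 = 275.98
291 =291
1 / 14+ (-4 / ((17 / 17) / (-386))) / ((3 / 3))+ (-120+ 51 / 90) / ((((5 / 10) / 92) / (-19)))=88007431 / 210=419083.00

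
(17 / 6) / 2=17 / 12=1.42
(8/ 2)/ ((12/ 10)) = 10/ 3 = 3.33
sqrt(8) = 2*sqrt(2) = 2.83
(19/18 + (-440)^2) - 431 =3477061/18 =193170.06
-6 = -6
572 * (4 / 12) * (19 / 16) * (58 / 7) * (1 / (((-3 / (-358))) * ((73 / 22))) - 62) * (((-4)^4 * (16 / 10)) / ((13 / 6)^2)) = -141557030912 / 33215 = -4261840.46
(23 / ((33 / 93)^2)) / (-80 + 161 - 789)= -22103 / 85668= -0.26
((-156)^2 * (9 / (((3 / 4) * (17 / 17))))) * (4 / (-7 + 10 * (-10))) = -1168128 / 107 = -10917.08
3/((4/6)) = 4.50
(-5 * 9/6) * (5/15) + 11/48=-109/48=-2.27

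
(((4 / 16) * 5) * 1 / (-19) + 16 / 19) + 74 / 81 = 10403 / 6156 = 1.69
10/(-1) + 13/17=-157/17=-9.24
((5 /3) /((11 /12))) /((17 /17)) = 20 /11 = 1.82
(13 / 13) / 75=1 / 75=0.01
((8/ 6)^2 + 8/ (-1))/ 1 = -56/ 9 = -6.22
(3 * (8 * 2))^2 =2304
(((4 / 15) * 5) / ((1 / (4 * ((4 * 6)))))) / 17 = 128 / 17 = 7.53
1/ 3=0.33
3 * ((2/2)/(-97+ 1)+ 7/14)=47/32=1.47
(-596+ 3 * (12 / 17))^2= 101929216 / 289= 352696.25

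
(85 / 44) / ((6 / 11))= 85 / 24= 3.54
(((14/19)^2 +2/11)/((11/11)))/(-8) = -1439/15884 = -0.09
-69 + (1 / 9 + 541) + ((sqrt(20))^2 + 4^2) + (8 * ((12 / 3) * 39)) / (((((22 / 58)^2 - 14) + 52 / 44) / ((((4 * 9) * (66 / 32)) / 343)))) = 88098042887 / 180975375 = 486.80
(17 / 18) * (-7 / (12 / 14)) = -833 / 108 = -7.71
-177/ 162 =-59/ 54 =-1.09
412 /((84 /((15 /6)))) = 515 /42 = 12.26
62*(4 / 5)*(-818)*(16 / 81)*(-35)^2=-795226880 / 81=-9817615.80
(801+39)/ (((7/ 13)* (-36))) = -130/ 3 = -43.33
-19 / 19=-1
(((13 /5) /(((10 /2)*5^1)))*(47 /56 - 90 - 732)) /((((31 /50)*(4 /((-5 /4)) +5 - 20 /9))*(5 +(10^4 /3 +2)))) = 16140735 /165266332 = 0.10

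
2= 2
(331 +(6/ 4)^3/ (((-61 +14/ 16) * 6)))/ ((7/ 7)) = 318413/ 962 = 330.99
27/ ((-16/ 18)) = -243/ 8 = -30.38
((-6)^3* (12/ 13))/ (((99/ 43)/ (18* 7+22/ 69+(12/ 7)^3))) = -89742720/ 7889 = -11375.68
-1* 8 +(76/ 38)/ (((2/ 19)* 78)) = -605/ 78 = -7.76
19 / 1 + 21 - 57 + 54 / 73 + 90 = 73.74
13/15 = 0.87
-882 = -882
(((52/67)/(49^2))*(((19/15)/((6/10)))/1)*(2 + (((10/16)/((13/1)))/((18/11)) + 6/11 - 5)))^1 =-948841/573329988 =-0.00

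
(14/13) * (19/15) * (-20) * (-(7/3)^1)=7448/117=63.66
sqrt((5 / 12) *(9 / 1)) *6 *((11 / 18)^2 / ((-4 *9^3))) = -121 *sqrt(15) / 314928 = -0.00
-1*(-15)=15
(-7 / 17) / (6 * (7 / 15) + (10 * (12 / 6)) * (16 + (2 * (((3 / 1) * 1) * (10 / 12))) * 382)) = -0.00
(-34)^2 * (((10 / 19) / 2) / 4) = 76.05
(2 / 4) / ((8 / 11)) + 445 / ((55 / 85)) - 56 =111305 / 176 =632.41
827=827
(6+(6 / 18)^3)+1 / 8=1331 / 216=6.16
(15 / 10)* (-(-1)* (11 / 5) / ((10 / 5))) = 33 / 20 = 1.65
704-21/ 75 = 17593/ 25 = 703.72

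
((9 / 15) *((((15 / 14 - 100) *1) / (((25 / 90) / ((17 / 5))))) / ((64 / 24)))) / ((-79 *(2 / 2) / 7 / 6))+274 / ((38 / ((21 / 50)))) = 22196019 / 150100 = 147.87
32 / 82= 16 / 41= 0.39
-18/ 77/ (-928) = 9/ 35728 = 0.00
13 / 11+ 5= 68 / 11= 6.18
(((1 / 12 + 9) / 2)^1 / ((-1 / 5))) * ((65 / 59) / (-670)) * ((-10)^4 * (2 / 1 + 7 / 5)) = 15055625 / 11859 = 1269.55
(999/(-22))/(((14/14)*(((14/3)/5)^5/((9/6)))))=-2275846875/23664256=-96.17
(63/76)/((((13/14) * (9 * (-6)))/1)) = -49/2964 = -0.02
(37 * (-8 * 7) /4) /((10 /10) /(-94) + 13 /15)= -730380 /1207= -605.12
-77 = -77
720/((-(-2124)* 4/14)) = 70/59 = 1.19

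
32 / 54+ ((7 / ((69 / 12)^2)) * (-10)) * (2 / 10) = 2416 / 14283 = 0.17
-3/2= -1.50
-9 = -9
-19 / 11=-1.73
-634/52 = -317/26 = -12.19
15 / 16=0.94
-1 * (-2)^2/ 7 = -4/ 7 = -0.57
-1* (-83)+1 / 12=997 / 12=83.08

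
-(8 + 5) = -13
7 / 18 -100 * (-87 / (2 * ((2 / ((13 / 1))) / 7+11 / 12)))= 3420431 / 738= 4634.73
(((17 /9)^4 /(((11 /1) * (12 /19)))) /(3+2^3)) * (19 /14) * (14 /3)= 1.05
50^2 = 2500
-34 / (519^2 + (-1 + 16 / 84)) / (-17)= 21 / 2828282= 0.00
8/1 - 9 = -1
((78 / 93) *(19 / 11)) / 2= 247 / 341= 0.72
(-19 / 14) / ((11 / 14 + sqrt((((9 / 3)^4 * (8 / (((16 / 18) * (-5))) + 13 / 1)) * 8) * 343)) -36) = -938448 * sqrt(5) / 2438354419 -46835 / 2438354419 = -0.00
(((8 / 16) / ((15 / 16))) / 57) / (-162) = -4 / 69255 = -0.00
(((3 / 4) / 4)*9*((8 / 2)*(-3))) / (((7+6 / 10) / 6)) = -1215 / 76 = -15.99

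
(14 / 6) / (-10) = -0.23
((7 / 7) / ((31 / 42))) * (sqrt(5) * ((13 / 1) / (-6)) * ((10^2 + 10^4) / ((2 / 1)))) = -459550 * sqrt(5) / 31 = -33147.90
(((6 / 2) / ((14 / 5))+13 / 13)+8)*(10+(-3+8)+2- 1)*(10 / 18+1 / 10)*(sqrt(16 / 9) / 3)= 44368 / 945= 46.95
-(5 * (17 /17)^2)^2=-25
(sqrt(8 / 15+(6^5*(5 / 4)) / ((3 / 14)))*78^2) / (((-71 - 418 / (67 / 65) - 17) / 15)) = -45292*sqrt(2551530) / 1837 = -39383.35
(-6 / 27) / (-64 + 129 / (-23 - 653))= 1352 / 390537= 0.00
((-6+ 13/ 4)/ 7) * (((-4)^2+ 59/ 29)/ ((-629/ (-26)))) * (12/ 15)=-149578/ 638435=-0.23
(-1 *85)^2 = 7225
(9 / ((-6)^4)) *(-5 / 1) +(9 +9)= 17.97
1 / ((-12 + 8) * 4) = -1 / 16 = -0.06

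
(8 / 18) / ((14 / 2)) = 4 / 63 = 0.06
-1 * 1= -1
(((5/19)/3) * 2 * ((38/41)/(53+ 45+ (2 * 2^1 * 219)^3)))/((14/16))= 80/289391344557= 0.00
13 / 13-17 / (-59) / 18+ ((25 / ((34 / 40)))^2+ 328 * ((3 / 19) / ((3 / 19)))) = 366480935 / 306918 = 1194.07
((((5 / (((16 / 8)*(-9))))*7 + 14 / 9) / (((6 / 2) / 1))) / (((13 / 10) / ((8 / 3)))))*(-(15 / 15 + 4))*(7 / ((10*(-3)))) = -980 / 3159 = -0.31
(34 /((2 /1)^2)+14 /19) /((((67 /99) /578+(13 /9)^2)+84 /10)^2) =1163665649267550 /13856583028485139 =0.08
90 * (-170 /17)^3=-90000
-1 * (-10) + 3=13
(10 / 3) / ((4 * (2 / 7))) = 35 / 12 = 2.92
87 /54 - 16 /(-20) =2.41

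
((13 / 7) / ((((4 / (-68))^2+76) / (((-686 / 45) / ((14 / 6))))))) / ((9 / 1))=-52598 / 2965275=-0.02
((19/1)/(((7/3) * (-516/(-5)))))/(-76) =-5/4816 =-0.00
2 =2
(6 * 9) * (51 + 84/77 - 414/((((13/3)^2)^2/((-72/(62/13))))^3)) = 9781252049690979642/3475105049031473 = 2814.66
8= 8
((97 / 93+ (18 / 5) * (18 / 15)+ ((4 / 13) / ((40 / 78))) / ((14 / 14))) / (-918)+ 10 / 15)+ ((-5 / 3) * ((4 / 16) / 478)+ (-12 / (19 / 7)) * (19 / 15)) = -10081196369 / 2040438600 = -4.94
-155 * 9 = -1395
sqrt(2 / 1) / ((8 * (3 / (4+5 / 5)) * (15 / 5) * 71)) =5 * sqrt(2) / 5112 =0.00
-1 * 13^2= -169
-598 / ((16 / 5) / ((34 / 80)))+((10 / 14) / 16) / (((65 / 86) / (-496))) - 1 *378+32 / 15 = -42333367 / 87360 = -484.59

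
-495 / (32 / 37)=-572.34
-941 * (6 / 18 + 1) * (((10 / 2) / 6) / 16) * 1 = -4705 / 72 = -65.35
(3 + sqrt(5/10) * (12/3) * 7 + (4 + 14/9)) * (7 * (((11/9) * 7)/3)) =41503/243 + 7546 * sqrt(2)/27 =566.04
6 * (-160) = -960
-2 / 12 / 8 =-1 / 48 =-0.02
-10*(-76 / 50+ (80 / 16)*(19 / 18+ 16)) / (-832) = 37691 / 37440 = 1.01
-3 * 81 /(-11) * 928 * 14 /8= 394632 /11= 35875.64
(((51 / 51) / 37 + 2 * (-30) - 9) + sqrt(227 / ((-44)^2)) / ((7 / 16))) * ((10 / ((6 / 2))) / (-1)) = 227.30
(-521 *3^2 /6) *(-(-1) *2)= -1563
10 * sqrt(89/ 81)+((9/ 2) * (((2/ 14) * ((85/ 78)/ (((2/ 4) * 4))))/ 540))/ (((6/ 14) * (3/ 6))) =17/ 5616+10 * sqrt(89)/ 9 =10.49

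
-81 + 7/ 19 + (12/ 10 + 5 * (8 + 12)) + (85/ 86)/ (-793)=133250817/ 6478810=20.57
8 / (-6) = -4 / 3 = -1.33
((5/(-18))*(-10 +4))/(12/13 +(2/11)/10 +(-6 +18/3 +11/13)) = 3575/3834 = 0.93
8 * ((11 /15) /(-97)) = -88 /1455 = -0.06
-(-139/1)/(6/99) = 4587/2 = 2293.50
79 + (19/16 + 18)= 98.19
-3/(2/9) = -27/2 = -13.50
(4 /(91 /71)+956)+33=90283 /91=992.12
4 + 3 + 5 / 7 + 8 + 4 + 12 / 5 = 774 / 35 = 22.11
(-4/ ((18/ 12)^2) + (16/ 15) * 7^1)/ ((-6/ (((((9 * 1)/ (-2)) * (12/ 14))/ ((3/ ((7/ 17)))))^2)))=-384/ 1445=-0.27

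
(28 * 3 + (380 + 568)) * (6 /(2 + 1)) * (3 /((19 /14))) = 86688 /19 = 4562.53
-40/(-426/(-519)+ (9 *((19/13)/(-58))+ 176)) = -5217680/23035277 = -0.23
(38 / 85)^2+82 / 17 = 36294 / 7225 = 5.02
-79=-79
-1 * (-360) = 360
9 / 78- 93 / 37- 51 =-51369 / 962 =-53.40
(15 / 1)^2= 225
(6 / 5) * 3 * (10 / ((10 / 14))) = 50.40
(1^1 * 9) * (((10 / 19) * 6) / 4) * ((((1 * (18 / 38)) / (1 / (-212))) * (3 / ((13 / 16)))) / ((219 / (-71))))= 292610880 / 342589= 854.12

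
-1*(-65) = 65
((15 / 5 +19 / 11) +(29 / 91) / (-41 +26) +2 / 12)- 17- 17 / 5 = -93257 / 6006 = -15.53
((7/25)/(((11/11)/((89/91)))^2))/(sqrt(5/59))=7921* sqrt(295)/147875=0.92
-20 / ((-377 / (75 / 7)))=1500 / 2639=0.57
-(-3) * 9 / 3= 9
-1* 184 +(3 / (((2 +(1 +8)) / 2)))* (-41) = -2270 / 11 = -206.36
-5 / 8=-0.62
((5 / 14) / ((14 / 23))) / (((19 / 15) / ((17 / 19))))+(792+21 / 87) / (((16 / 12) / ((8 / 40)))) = 122346645 / 1025962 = 119.25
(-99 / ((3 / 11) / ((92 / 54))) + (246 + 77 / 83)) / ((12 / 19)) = -5272937 / 8964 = -588.23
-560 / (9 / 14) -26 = -8074 / 9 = -897.11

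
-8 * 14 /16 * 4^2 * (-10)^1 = 1120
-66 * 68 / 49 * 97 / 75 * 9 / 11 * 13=-1543464 / 1225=-1259.97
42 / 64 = 21 / 32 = 0.66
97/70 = 1.39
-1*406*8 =-3248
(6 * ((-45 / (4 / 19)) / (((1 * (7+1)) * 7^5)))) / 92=-2565 / 24739904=-0.00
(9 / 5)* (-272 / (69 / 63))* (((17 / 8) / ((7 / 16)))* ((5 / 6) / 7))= -258.48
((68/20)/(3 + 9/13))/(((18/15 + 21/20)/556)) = 30719/135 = 227.55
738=738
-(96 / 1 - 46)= -50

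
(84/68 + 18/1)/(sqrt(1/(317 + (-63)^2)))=1259.29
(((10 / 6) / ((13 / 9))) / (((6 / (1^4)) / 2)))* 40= 200 / 13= 15.38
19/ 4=4.75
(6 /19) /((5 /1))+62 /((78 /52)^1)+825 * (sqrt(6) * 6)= 11798 /285+4950 * sqrt(6)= 12166.37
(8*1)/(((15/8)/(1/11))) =64/165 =0.39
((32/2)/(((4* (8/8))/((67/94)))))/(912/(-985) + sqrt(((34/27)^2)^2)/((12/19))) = 288662130/160462277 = 1.80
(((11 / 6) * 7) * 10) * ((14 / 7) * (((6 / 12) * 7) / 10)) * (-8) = -2156 / 3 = -718.67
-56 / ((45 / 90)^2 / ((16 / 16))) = -224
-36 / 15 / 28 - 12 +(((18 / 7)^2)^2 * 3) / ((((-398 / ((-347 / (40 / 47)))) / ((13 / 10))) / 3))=511.96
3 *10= 30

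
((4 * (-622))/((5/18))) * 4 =-179136/5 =-35827.20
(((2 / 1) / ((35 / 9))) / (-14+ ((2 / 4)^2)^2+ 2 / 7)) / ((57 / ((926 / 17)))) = -88896 / 2469335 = -0.04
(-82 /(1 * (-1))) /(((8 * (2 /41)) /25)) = 42025 /8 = 5253.12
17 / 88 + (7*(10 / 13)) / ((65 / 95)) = 119913 / 14872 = 8.06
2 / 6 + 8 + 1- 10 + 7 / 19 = -17 / 57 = -0.30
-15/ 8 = -1.88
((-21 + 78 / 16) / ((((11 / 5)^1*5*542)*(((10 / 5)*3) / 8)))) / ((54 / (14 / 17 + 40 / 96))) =-989 / 11941344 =-0.00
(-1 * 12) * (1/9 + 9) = -328/3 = -109.33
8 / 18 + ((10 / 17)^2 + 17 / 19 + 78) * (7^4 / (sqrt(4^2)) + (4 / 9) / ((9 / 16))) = 28244333837 / 593028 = 47627.32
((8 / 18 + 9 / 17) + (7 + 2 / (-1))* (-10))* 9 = -7501 / 17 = -441.24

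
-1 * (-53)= 53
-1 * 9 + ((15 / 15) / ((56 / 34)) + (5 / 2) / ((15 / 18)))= -151 / 28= -5.39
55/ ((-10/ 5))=-55/ 2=-27.50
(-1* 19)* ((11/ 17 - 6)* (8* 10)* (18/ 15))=165984/ 17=9763.76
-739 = -739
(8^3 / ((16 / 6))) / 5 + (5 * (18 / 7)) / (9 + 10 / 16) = 39.74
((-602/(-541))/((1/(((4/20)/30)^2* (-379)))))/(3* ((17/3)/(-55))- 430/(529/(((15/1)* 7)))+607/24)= 379328972/1221689107875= 0.00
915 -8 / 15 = 914.47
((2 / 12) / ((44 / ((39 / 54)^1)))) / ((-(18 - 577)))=1 / 204336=0.00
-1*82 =-82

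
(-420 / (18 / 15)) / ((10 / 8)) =-280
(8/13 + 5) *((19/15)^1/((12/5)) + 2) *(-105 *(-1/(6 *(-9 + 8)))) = -17885/72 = -248.40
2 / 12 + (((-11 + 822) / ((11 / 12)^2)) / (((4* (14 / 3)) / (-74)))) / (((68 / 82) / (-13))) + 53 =5186562125 / 86394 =60033.82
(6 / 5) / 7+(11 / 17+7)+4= 7032 / 595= 11.82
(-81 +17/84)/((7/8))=-13574/147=-92.34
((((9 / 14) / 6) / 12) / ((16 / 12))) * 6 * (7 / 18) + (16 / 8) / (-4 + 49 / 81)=-10093 / 17600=-0.57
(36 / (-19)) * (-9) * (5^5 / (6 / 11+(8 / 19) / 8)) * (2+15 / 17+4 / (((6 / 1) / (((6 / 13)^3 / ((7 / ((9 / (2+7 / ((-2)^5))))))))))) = 1296659558700 / 4967417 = 261032.96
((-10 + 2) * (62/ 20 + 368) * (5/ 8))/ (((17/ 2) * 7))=-3711/ 119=-31.18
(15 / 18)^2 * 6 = 25 / 6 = 4.17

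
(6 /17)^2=36 /289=0.12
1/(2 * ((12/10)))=5/12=0.42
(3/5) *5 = 3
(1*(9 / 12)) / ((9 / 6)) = 1 / 2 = 0.50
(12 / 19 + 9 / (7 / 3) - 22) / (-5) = 2329 / 665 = 3.50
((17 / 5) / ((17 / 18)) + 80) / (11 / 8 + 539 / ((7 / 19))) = 304 / 5325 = 0.06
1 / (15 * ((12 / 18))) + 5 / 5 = 11 / 10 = 1.10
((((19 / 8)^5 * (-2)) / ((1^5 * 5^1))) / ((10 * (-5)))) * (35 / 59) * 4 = 17332693 / 12083200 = 1.43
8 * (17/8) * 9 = 153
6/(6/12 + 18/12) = 3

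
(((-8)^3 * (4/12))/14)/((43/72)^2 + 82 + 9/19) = -8404992/57109213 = -0.15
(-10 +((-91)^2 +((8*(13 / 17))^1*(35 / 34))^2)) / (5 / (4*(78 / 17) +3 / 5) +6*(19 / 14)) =7827530242707 / 7917957842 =988.58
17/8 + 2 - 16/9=2.35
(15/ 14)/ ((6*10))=1/ 56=0.02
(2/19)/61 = 2/1159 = 0.00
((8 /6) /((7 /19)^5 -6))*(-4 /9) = 39617584 /400674249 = 0.10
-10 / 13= -0.77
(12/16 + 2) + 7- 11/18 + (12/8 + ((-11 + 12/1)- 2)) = 347/36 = 9.64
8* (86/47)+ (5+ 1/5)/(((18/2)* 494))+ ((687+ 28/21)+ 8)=28570442/40185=710.97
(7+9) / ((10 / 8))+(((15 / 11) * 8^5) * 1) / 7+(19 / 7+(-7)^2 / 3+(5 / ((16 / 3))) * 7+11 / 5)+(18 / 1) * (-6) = 3334841 / 528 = 6315.99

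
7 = 7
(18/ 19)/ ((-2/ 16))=-144/ 19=-7.58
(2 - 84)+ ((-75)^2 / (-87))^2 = 3446663 / 841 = 4098.29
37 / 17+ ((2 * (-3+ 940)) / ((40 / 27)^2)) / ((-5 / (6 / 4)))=-253.98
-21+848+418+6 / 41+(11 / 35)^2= 62542436 / 50225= 1245.25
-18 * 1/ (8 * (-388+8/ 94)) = 423/ 72928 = 0.01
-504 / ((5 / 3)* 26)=-756 / 65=-11.63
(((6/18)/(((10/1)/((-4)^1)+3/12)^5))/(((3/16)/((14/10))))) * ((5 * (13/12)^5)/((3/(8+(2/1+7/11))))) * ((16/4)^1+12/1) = -8649641728/473513931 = -18.27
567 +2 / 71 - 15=39194 / 71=552.03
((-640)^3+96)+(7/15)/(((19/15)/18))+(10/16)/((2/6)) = -39845872115/152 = -262143895.49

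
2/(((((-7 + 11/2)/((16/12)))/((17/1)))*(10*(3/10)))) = -272/27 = -10.07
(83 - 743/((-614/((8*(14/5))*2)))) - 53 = 129266/1535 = 84.21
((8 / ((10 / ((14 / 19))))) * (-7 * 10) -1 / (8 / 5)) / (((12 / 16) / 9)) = -19101 / 38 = -502.66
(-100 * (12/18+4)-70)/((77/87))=-6670/11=-606.36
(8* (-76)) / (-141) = 608 / 141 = 4.31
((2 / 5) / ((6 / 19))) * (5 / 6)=19 / 18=1.06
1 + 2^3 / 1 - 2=7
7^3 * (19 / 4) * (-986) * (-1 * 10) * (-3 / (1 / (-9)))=433738935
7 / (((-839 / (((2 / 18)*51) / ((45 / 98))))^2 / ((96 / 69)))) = 0.00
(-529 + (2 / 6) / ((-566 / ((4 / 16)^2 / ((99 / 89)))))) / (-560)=1422815417 / 1506193920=0.94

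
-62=-62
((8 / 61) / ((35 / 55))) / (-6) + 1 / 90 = -893 / 38430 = -0.02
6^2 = 36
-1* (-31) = 31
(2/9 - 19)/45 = -169/405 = -0.42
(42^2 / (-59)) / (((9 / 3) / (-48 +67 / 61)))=1682268 / 3599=467.43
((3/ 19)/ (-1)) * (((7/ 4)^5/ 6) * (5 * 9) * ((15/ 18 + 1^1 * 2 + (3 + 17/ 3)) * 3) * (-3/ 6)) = 335.28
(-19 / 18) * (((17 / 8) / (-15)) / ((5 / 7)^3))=110789 / 270000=0.41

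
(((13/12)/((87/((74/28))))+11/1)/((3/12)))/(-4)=-161257/14616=-11.03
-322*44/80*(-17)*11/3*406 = 67228931/15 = 4481928.73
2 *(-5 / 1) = -10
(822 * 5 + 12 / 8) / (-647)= -6.35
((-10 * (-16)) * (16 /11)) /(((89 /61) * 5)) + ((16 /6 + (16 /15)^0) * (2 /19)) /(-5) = 8879582 /279015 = 31.82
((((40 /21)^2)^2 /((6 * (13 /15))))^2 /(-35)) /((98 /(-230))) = 942080000000000 /2192477688579087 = 0.43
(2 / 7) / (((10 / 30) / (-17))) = -14.57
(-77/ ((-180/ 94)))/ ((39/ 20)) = 20.62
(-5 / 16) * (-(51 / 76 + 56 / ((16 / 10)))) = 11.15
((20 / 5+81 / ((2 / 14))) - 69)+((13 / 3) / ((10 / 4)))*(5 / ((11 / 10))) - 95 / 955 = 3213139 / 6303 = 509.78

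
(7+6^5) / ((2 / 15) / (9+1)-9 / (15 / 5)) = -583725 / 224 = -2605.92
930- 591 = 339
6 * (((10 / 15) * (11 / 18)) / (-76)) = -0.03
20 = 20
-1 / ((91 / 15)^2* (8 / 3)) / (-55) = 135 / 728728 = 0.00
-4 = -4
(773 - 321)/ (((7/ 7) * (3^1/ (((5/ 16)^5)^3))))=3448486328125/ 864691128455135232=0.00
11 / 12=0.92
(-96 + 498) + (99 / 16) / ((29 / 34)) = 94947 / 232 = 409.25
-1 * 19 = -19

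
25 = 25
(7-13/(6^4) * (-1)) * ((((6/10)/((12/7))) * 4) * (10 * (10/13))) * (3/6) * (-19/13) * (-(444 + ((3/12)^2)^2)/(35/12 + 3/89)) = 2657268894875/320067072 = 8302.23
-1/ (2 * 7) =-1/ 14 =-0.07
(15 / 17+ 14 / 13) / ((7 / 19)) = 8227 / 1547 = 5.32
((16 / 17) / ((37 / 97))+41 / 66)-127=-123.91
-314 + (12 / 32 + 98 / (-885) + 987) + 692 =9666071 / 7080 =1365.26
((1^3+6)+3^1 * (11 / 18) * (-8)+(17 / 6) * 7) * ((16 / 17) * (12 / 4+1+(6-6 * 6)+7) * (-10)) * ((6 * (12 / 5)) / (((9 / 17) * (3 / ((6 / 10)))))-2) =1908512 / 255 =7484.36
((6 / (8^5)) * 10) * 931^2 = 13001415 / 8192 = 1587.09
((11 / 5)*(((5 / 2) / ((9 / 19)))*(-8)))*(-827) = 691372 / 9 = 76819.11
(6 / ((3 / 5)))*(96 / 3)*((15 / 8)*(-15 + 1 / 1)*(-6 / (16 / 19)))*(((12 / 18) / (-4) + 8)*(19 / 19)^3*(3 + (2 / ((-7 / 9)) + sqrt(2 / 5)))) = 200925 + 93765*sqrt(10) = 497435.96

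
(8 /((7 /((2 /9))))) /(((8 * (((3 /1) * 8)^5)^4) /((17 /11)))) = 17 /1392926090731769172940799606784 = 0.00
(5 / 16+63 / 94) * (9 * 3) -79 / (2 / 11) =-306791 / 752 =-407.97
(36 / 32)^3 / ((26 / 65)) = 3645 / 1024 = 3.56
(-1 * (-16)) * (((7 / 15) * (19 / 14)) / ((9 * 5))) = 152 / 675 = 0.23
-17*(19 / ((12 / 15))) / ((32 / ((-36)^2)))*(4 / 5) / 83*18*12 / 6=-470934 / 83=-5673.90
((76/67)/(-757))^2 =0.00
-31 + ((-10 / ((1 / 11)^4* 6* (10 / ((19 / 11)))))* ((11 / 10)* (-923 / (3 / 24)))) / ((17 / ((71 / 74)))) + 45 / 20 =72918532603 / 37740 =1932128.58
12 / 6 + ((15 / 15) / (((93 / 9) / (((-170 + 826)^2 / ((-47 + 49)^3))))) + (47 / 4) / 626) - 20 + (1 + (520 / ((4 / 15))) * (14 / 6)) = 9738.70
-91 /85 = -1.07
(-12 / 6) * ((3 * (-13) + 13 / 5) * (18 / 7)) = 187.20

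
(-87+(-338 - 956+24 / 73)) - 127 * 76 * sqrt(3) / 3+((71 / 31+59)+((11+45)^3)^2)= 69793133523169 / 2263 - 9652 * sqrt(3) / 3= 30840972564.03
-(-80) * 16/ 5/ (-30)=-128/ 15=-8.53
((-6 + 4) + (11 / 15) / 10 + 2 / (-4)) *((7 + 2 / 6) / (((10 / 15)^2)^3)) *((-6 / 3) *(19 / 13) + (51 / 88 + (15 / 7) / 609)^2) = 523.60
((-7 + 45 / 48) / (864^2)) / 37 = -97 / 441925632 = -0.00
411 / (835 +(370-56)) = 137 / 383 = 0.36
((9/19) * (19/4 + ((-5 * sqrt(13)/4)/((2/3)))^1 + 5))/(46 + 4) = 351/3800-27 * sqrt(13)/1520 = 0.03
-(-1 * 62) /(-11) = -62 /11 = -5.64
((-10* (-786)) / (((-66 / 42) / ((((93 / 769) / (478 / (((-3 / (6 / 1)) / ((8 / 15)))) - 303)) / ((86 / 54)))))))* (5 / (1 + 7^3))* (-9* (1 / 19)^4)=-23313693375 / 49706239653303046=-0.00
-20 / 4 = -5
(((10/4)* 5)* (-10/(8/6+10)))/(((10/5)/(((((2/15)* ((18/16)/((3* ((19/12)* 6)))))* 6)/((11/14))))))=-1575/7106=-0.22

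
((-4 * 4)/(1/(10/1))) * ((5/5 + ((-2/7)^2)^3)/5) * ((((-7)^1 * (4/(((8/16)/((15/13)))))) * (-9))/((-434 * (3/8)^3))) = 38572195840/47412547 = 813.54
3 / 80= 0.04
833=833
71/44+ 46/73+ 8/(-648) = 580555/260172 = 2.23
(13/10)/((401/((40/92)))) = 13/9223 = 0.00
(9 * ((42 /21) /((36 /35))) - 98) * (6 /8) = -483 /8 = -60.38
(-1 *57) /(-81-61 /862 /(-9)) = 442206 /628337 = 0.70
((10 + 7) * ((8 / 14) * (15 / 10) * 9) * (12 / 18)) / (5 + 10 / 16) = 544 / 35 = 15.54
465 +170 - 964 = -329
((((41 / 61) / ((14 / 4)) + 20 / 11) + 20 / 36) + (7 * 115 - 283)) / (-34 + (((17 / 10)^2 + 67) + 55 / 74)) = 82047385300 / 5729809239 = 14.32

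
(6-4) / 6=0.33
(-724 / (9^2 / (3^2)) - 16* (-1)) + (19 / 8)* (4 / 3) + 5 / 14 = -3838 / 63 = -60.92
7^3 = 343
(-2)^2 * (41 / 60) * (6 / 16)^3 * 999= 368631 / 2560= 144.00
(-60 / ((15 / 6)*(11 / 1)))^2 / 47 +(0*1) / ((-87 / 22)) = 576 / 5687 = 0.10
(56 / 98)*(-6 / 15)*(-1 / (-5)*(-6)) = 0.27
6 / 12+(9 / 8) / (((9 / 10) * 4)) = 13 / 16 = 0.81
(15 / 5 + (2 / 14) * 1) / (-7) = -22 / 49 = -0.45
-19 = -19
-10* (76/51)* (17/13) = -760/39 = -19.49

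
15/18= 5/6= 0.83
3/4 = 0.75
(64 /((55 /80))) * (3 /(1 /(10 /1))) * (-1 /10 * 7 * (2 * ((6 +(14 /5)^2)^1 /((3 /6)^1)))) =-29761536 /275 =-108223.77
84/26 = 42/13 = 3.23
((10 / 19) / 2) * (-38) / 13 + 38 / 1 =484 / 13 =37.23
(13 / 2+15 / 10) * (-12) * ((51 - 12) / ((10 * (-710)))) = 936 / 1775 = 0.53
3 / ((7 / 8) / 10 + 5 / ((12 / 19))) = 720 / 1921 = 0.37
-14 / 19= -0.74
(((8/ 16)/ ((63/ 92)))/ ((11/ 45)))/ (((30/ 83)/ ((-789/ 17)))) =-502067/ 1309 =-383.55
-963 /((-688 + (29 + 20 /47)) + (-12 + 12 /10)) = 226305 /157303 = 1.44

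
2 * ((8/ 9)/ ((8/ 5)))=10/ 9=1.11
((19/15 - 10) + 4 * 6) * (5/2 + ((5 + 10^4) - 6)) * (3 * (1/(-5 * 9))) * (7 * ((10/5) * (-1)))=32064809/225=142510.26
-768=-768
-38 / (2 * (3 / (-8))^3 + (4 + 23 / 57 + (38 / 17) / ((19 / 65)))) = -9426432 / 2963149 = -3.18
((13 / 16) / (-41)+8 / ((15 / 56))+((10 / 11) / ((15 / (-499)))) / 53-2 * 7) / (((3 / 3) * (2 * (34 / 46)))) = 671872159 / 65016160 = 10.33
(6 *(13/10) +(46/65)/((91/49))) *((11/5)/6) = 76043/25350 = 3.00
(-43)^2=1849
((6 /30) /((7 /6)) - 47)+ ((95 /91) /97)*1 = -2066304 /44135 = -46.82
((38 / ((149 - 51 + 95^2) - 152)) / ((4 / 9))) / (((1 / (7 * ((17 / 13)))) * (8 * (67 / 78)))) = 61047 / 4808456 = 0.01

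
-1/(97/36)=-36/97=-0.37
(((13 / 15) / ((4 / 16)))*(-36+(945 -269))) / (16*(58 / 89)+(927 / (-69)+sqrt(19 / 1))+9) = 167122189312 / 212522355 -27890031104*sqrt(19) / 212522355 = 214.34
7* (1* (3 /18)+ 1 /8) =49 /24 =2.04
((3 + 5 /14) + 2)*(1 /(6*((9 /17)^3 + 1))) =122825 /157976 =0.78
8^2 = 64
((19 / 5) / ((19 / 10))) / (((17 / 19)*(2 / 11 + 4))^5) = 398778220049 / 146218986607216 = 0.00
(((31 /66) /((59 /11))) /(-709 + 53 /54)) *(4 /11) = -1116 /24813217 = -0.00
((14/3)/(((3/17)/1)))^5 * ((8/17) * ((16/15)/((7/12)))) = 3285547761664/295245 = 11128207.97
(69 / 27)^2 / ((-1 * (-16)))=529 / 1296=0.41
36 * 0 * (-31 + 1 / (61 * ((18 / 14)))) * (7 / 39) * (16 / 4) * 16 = 0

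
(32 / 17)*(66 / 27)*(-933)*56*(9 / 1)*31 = -1140260352 / 17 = -67074138.35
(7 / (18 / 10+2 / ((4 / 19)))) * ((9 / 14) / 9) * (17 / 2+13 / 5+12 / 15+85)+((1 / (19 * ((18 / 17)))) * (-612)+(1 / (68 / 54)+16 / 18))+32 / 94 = -24.11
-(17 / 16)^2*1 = -289 / 256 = -1.13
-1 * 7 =-7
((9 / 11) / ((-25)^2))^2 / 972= 1 / 567187500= 0.00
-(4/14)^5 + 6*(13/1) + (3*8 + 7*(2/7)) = 1747896/16807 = 104.00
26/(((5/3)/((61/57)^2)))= 96746/5415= 17.87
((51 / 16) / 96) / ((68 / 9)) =9 / 2048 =0.00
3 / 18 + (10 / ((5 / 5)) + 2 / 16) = 247 / 24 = 10.29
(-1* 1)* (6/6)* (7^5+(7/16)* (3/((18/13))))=-1613563/96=-16807.95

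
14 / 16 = 7 / 8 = 0.88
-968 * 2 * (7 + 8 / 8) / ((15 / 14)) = -216832 / 15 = -14455.47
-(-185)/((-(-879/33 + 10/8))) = 8140/1117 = 7.29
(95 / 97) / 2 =0.49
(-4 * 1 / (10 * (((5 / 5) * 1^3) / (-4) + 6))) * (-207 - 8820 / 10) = 8712 / 115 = 75.76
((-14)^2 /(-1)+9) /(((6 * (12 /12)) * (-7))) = 187 /42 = 4.45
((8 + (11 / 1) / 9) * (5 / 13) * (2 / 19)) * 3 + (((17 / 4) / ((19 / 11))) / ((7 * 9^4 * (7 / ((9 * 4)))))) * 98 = 206552 / 180063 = 1.15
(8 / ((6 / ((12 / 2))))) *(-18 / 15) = -48 / 5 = -9.60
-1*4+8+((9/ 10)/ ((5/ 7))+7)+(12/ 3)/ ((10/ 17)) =953/ 50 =19.06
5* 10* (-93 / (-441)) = 1550 / 147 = 10.54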